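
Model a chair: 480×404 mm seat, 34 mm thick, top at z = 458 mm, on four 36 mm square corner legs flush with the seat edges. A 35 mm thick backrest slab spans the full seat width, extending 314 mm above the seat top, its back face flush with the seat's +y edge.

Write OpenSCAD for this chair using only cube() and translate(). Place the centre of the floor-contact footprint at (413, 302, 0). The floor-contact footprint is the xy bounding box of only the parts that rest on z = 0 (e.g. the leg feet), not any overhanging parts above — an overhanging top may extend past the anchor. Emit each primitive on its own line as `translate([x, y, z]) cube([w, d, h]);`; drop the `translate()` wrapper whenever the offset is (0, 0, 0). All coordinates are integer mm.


// leg_h = 458 - 34 = 424
translate([173, 100, 424]) cube([480, 404, 34]);
translate([173, 100, 0]) cube([36, 36, 424]);
translate([617, 100, 0]) cube([36, 36, 424]);
translate([173, 468, 0]) cube([36, 36, 424]);
translate([617, 468, 0]) cube([36, 36, 424]);
translate([173, 469, 458]) cube([480, 35, 314]);


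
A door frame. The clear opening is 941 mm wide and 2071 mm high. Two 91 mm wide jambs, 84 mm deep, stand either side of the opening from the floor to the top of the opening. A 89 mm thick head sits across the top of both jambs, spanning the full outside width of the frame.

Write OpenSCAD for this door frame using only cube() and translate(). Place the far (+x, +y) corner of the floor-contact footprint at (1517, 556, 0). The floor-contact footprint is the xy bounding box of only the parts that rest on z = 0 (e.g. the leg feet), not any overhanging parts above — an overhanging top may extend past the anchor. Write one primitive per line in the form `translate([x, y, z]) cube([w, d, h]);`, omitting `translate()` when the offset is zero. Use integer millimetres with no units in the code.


translate([394, 472, 0]) cube([91, 84, 2071]);
translate([1426, 472, 0]) cube([91, 84, 2071]);
translate([394, 472, 2071]) cube([1123, 84, 89]);


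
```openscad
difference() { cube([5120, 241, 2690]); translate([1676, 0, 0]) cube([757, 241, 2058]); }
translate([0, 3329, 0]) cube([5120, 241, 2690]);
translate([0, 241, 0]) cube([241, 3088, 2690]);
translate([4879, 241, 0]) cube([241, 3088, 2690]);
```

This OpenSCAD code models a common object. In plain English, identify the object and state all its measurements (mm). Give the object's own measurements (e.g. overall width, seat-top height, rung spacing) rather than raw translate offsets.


A single room: four walls, each 2690 mm tall and 241 mm thick, enclosing an outside footprint 5120×3570 mm (x × y), no floor or roof. The front and back walls (−y and +y sides) run the full x-width; the side walls fit between their inner faces. A door opening 757 mm wide and 2058 mm tall is cut through the front wall from the floor up, its −x edge 1676 mm from the wall's −x end.


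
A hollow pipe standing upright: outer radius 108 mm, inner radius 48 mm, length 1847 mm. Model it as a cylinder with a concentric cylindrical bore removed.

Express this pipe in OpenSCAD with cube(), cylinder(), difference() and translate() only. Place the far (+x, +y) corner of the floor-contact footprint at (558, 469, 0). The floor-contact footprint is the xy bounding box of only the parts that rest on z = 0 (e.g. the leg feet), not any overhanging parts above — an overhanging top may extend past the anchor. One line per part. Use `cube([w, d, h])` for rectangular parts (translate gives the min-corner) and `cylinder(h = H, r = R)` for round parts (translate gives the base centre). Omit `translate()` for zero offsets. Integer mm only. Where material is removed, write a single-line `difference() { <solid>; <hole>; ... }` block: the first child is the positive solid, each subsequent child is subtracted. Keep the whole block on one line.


difference() { translate([450, 361, 0]) cylinder(h = 1847, r = 108); translate([450, 361, 0]) cylinder(h = 1847, r = 48); }


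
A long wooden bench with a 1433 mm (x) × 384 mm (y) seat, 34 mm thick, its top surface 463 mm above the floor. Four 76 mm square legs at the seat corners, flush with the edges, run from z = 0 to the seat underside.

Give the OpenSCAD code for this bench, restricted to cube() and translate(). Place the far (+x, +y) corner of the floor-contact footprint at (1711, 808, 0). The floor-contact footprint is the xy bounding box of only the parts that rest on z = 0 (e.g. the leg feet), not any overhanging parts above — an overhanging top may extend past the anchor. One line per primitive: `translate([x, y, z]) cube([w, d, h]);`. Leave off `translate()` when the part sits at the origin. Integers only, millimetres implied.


translate([278, 424, 429]) cube([1433, 384, 34]);
translate([278, 424, 0]) cube([76, 76, 429]);
translate([278, 732, 0]) cube([76, 76, 429]);
translate([1635, 424, 0]) cube([76, 76, 429]);
translate([1635, 732, 0]) cube([76, 76, 429]);


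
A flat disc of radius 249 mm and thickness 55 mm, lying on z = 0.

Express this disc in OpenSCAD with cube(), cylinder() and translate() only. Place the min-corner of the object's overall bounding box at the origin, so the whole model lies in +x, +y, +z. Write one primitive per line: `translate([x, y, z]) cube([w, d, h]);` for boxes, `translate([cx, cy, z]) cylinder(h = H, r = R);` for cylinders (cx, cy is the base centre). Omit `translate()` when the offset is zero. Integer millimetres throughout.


translate([249, 249, 0]) cylinder(h = 55, r = 249);


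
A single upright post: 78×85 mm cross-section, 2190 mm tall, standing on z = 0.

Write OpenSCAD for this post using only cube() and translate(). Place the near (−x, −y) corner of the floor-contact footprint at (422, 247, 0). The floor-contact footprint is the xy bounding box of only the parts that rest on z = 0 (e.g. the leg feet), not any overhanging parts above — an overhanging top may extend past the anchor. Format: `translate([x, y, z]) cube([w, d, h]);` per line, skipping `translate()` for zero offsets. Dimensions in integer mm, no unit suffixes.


translate([422, 247, 0]) cube([78, 85, 2190]);


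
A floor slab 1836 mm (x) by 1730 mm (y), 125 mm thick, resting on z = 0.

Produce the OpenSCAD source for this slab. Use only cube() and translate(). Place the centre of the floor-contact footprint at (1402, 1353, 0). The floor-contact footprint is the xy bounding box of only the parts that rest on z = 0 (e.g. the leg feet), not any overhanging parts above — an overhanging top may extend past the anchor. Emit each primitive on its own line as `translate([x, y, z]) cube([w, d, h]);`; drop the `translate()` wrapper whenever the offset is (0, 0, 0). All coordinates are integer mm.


translate([484, 488, 0]) cube([1836, 1730, 125]);


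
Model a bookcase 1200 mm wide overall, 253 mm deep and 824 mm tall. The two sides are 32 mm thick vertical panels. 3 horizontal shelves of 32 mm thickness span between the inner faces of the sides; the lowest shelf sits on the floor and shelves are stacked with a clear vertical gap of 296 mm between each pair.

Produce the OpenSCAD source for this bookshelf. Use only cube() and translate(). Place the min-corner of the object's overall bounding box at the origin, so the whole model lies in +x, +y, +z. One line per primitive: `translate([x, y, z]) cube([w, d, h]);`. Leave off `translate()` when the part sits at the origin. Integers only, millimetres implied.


cube([32, 253, 824]);
translate([1168, 0, 0]) cube([32, 253, 824]);
translate([32, 0, 0]) cube([1136, 253, 32]);
translate([32, 0, 328]) cube([1136, 253, 32]);
translate([32, 0, 656]) cube([1136, 253, 32]);


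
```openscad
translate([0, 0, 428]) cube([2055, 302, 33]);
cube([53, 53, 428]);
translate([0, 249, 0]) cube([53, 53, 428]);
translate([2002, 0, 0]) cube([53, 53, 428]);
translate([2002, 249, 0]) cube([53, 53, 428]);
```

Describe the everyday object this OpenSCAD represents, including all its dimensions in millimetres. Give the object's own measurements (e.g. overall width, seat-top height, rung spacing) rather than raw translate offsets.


A bench: a 2055×302 mm seat slab, 33 mm thick, top at z = 461 mm, on four 53×53 mm square legs flush with the seat corners and standing on z = 0.


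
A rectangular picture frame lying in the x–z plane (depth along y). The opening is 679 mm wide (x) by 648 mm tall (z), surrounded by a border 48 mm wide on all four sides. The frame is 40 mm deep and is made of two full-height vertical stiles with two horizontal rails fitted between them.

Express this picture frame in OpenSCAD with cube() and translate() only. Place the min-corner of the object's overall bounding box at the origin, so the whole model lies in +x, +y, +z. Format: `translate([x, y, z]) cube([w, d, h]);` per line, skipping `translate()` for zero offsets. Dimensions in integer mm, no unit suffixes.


cube([48, 40, 744]);
translate([727, 0, 0]) cube([48, 40, 744]);
translate([48, 0, 0]) cube([679, 40, 48]);
translate([48, 0, 696]) cube([679, 40, 48]);


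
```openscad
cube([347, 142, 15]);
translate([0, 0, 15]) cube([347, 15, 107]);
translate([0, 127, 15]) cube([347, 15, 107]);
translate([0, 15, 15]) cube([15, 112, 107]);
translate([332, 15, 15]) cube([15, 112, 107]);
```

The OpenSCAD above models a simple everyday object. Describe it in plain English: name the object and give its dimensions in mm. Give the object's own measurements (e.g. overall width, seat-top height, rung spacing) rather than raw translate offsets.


An open-topped rectangular box: outside dimensions 347×142×122 mm, with a uniform wall and base thickness of 15 mm. The base is a full 347×142 slab on the floor; four walls sit on top of the base. The front and back walls (the −y and +y sides) span the full width; the two side walls fit between them.


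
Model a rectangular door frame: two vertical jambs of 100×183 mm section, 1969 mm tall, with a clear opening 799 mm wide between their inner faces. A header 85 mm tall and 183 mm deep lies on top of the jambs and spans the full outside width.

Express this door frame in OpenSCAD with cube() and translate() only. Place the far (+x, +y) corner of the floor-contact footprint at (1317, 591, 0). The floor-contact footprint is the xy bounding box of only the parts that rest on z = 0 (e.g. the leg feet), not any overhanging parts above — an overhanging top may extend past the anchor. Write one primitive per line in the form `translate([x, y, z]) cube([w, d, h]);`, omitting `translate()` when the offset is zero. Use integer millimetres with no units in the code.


translate([318, 408, 0]) cube([100, 183, 1969]);
translate([1217, 408, 0]) cube([100, 183, 1969]);
translate([318, 408, 1969]) cube([999, 183, 85]);


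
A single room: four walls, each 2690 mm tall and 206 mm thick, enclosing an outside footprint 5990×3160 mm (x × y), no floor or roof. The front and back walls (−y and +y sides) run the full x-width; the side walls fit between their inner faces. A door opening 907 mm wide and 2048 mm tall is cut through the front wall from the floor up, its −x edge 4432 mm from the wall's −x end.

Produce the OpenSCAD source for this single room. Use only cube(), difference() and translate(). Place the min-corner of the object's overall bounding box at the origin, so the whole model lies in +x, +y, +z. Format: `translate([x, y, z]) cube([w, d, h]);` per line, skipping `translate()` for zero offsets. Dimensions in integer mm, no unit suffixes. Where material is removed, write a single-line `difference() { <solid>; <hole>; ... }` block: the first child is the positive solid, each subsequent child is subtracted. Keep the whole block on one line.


difference() { cube([5990, 206, 2690]); translate([4432, 0, 0]) cube([907, 206, 2048]); }
translate([0, 2954, 0]) cube([5990, 206, 2690]);
translate([0, 206, 0]) cube([206, 2748, 2690]);
translate([5784, 206, 0]) cube([206, 2748, 2690]);


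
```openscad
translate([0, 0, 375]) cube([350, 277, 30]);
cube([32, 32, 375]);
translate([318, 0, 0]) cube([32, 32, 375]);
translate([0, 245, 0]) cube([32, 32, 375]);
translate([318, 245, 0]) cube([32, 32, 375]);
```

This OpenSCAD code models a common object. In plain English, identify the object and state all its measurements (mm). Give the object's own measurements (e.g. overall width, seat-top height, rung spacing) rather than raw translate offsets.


A simple wooden stool: a rectangular seat 350 mm (x) by 277 mm (y), 30 mm thick, top face at z = 405 mm, on four square legs, each 32×32 mm in cross-section. The legs rest on z = 0, each flush with a corner of the seat.


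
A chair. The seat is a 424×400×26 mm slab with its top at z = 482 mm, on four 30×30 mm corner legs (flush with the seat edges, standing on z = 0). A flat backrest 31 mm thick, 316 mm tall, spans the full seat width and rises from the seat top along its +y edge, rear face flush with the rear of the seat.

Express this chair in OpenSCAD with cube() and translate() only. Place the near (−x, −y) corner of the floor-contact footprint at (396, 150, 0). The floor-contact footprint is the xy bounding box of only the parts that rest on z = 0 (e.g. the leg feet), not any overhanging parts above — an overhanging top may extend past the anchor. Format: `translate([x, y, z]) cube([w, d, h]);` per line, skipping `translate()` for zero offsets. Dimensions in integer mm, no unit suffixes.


translate([396, 150, 456]) cube([424, 400, 26]);
translate([396, 150, 0]) cube([30, 30, 456]);
translate([790, 150, 0]) cube([30, 30, 456]);
translate([396, 520, 0]) cube([30, 30, 456]);
translate([790, 520, 0]) cube([30, 30, 456]);
translate([396, 519, 482]) cube([424, 31, 316]);


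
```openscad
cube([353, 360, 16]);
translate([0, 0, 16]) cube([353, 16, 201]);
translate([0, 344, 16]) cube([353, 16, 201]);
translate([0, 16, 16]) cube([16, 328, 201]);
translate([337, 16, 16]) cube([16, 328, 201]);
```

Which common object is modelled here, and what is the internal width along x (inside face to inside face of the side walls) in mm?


An open box. The internal width is 321 mm.

A 353×360 base slab with four walls standing on it — an open box. The base is 353 mm wide and the walls are 16 mm thick, so the internal width is 353 − 2 × 16 = 321 mm.


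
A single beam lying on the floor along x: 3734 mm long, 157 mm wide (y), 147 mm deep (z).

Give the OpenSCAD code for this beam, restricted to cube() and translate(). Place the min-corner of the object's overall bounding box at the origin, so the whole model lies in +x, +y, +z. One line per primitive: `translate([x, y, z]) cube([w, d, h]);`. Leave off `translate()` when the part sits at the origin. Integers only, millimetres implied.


cube([3734, 157, 147]);


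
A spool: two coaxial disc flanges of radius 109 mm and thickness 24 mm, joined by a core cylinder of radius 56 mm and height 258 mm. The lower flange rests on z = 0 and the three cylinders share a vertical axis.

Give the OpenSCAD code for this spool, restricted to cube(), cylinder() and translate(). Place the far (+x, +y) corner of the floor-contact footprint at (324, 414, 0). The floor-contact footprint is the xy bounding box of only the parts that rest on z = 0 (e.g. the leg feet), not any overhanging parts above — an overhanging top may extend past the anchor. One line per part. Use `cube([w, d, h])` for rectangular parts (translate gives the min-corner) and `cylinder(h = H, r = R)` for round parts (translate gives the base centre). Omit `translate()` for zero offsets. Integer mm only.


translate([215, 305, 0]) cylinder(h = 24, r = 109);
translate([215, 305, 24]) cylinder(h = 258, r = 56);
translate([215, 305, 282]) cylinder(h = 24, r = 109);


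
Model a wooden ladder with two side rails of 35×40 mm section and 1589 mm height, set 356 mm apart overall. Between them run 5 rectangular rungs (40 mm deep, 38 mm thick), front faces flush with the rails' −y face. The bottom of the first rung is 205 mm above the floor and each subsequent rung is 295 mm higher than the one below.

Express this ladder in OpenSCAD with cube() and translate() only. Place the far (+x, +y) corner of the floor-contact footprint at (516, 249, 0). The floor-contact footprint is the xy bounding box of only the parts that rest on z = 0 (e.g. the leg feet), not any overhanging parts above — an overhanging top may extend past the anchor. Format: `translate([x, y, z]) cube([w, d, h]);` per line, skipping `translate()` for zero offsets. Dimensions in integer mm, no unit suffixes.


translate([160, 209, 0]) cube([35, 40, 1589]);
translate([481, 209, 0]) cube([35, 40, 1589]);
translate([195, 209, 205]) cube([286, 40, 38]);
translate([195, 209, 500]) cube([286, 40, 38]);
translate([195, 209, 795]) cube([286, 40, 38]);
translate([195, 209, 1090]) cube([286, 40, 38]);
translate([195, 209, 1385]) cube([286, 40, 38]);


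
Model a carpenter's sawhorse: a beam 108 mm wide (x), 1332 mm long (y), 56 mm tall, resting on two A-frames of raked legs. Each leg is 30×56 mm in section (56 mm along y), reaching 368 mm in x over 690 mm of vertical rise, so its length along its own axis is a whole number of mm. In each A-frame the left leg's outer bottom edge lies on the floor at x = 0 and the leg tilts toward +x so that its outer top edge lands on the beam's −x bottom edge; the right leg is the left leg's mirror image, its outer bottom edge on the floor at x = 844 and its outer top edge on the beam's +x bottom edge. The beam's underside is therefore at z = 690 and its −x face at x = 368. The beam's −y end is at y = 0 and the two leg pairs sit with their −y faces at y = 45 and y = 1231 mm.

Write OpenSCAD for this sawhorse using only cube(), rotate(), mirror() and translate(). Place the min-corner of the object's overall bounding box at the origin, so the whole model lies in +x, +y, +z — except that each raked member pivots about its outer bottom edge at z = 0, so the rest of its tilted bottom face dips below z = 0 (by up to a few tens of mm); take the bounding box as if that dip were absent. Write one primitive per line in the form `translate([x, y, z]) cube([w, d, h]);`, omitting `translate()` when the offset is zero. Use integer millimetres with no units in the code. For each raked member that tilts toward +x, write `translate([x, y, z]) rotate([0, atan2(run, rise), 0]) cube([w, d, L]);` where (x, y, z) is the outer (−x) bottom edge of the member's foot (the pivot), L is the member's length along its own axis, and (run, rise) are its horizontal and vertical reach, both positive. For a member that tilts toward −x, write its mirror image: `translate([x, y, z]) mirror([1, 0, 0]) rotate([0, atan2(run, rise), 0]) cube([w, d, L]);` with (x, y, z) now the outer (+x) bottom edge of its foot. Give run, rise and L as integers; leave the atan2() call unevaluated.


translate([368, 0, 690]) cube([108, 1332, 56]);
translate([0, 45, 0]) rotate([0, atan2(368, 690), 0]) cube([30, 56, 782]);
translate([844, 45, 0]) mirror([1, 0, 0]) rotate([0, atan2(368, 690), 0]) cube([30, 56, 782]);
translate([0, 1231, 0]) rotate([0, atan2(368, 690), 0]) cube([30, 56, 782]);
translate([844, 1231, 0]) mirror([1, 0, 0]) rotate([0, atan2(368, 690), 0]) cube([30, 56, 782]);


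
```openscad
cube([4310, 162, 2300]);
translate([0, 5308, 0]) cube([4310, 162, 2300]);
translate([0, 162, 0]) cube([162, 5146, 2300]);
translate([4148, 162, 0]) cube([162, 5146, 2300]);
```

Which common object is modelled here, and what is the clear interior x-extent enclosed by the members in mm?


A house (or room) frame. The interior width is 3986 mm.

Four 2300 mm walls enclosing a rectangle with no floor or roof — a room or house frame. Outside width is 4310 mm and wall thickness is 162 mm, so the interior width is 4310 − 2 × 162 = 3986 mm.


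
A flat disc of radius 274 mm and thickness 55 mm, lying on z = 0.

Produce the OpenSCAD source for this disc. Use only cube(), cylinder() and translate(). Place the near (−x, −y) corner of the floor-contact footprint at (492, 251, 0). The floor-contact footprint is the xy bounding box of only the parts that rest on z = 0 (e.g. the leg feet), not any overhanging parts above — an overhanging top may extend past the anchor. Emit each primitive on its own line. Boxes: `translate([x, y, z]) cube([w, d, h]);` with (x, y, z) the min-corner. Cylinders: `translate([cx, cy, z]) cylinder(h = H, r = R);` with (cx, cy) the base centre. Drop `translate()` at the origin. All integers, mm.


translate([766, 525, 0]) cylinder(h = 55, r = 274);


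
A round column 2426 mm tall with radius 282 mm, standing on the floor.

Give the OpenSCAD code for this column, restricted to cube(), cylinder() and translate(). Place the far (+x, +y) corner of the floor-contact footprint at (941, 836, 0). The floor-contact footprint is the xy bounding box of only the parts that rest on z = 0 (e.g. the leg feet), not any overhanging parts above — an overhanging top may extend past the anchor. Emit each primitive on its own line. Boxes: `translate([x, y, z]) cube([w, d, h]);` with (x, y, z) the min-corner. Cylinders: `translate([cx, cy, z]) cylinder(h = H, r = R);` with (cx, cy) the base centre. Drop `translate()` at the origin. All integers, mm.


translate([659, 554, 0]) cylinder(h = 2426, r = 282);


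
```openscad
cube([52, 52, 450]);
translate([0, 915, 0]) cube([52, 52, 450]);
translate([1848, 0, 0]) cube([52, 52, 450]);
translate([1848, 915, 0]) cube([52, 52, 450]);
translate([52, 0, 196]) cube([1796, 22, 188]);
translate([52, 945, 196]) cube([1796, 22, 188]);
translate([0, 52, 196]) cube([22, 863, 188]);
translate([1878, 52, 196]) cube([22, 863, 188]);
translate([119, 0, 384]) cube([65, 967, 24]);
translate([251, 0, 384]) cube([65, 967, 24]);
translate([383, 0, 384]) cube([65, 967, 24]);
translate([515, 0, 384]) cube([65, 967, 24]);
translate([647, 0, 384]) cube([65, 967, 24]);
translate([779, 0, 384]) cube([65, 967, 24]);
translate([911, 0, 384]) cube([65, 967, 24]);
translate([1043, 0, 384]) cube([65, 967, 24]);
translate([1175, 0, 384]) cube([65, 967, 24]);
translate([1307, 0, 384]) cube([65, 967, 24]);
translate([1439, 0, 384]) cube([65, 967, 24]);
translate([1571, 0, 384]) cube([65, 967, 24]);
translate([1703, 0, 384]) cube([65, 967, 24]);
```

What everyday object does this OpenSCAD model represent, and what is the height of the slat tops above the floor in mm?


A bed frame. The slat-top height is 408 mm.

Four posts, four rails, and a row of slats — a bed frame. Slats sit on the rails at z = 196 + 188 = 384; with slat thickness 24, the top is 408 mm.


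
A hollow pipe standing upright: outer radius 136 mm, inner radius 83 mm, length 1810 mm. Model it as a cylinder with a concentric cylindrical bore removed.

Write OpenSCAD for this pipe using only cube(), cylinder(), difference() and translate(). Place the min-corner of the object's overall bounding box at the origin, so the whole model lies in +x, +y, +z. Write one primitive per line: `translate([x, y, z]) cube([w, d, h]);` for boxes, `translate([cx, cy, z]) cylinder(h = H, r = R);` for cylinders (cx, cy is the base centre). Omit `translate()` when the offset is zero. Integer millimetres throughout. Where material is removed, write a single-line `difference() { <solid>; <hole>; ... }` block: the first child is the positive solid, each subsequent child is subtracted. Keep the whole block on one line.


difference() { translate([136, 136, 0]) cylinder(h = 1810, r = 136); translate([136, 136, 0]) cylinder(h = 1810, r = 83); }


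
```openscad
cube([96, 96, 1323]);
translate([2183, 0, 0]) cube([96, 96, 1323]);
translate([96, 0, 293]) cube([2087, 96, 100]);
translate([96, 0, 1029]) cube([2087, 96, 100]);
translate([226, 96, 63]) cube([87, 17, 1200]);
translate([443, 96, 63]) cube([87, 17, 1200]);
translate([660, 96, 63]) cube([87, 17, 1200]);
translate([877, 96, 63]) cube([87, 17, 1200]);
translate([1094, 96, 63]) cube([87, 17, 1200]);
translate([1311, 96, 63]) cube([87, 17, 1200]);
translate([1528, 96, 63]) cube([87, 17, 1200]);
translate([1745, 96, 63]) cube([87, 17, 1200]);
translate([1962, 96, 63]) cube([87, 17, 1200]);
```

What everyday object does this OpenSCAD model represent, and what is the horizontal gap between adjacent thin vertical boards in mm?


A fence section. The picket gap is 130 mm.

Two posts, two rails, 9 pickets — a fence section. Span 2087 mm holds 9 pickets of 87 mm with 10 equal gaps: ⌊(2087 − 9·87) / 10⌋ = 130 mm.


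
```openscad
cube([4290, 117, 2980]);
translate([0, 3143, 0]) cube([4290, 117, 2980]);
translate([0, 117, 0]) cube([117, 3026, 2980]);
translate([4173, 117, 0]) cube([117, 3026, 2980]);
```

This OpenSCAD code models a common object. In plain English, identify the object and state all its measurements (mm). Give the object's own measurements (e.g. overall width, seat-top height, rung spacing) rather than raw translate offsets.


The wall frame of a small rectangular building: four walls, each 2980 mm tall and 117 mm thick, enclosing a footprint 4290 mm (x) by 3260 mm (y) outside-to-outside, with no floor or roof. The front and back walls (the −y and +y sides) span the full width; the two side walls fit between them.


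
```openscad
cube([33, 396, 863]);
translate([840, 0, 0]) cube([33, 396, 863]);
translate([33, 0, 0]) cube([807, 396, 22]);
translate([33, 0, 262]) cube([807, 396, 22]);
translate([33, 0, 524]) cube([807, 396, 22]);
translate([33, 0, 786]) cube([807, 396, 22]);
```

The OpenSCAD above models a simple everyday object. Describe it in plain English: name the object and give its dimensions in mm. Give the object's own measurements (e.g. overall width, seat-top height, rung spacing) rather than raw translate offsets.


An open bookshelf. Two side panels, each 33 mm thick, 396 mm deep and 863 mm tall, stand 873 mm apart (outside-to-outside). Between them sit 4 shelves, each 22 mm thick and 396 mm deep, spanning the full gap between the sides. The bottom shelf rests on the floor (its underside at z = 0) and the clear gap between one shelf's top and the next shelf's underside is 240 mm.


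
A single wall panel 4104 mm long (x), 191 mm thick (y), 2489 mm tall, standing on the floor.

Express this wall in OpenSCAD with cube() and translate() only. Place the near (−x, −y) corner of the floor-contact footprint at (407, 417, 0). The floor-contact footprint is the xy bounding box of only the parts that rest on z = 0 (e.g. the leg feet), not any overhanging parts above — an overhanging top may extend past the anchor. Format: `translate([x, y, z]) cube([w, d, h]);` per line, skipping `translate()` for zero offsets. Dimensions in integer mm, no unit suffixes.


translate([407, 417, 0]) cube([4104, 191, 2489]);


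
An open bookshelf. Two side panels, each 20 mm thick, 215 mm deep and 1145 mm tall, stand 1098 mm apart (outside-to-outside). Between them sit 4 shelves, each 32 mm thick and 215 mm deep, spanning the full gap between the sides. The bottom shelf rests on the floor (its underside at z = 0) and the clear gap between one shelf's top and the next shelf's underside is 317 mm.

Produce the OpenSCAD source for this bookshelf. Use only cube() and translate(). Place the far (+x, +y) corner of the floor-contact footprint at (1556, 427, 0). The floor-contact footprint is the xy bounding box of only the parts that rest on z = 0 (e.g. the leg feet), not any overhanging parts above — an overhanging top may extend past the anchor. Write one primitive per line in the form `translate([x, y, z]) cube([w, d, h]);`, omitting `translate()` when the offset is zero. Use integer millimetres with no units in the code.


translate([458, 212, 0]) cube([20, 215, 1145]);
translate([1536, 212, 0]) cube([20, 215, 1145]);
translate([478, 212, 0]) cube([1058, 215, 32]);
translate([478, 212, 349]) cube([1058, 215, 32]);
translate([478, 212, 698]) cube([1058, 215, 32]);
translate([478, 212, 1047]) cube([1058, 215, 32]);


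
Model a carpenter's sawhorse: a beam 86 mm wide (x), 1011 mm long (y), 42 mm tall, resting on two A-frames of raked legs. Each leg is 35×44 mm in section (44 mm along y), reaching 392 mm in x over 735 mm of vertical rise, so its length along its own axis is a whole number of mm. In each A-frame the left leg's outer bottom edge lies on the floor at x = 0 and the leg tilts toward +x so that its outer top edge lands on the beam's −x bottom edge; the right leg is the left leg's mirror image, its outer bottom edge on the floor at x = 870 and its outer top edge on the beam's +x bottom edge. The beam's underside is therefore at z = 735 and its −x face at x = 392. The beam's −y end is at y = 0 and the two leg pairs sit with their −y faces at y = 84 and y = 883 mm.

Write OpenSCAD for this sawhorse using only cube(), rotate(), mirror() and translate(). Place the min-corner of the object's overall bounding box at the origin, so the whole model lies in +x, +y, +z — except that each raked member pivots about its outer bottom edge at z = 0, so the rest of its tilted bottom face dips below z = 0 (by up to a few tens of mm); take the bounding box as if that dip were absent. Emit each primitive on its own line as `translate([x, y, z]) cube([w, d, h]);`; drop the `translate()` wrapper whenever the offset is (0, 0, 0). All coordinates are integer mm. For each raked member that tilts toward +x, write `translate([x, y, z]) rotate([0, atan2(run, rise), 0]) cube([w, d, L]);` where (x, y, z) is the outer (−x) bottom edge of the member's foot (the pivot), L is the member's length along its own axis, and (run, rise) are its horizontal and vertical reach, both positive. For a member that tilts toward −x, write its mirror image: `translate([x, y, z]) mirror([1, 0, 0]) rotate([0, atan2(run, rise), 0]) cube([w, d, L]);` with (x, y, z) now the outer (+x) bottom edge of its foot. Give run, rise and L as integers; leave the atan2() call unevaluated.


translate([392, 0, 735]) cube([86, 1011, 42]);
translate([0, 84, 0]) rotate([0, atan2(392, 735), 0]) cube([35, 44, 833]);
translate([870, 84, 0]) mirror([1, 0, 0]) rotate([0, atan2(392, 735), 0]) cube([35, 44, 833]);
translate([0, 883, 0]) rotate([0, atan2(392, 735), 0]) cube([35, 44, 833]);
translate([870, 883, 0]) mirror([1, 0, 0]) rotate([0, atan2(392, 735), 0]) cube([35, 44, 833]);


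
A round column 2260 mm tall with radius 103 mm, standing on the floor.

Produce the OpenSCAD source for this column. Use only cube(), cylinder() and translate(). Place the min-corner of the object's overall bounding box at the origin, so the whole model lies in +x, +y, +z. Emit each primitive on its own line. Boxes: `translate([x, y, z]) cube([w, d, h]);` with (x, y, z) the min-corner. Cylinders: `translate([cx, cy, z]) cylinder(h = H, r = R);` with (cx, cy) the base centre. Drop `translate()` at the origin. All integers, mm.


translate([103, 103, 0]) cylinder(h = 2260, r = 103);


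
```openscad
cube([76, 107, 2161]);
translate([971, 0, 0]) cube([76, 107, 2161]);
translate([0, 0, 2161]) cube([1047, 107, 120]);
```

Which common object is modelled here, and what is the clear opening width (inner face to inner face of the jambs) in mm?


A door frame. The clear opening width is 895 mm.

Two 2161 mm tall posts with a header on top — a door frame. The left jamb is 76 mm wide at x = 0; the right jamb starts at x = 971. The clear opening is 971 − 76 = 895 mm.


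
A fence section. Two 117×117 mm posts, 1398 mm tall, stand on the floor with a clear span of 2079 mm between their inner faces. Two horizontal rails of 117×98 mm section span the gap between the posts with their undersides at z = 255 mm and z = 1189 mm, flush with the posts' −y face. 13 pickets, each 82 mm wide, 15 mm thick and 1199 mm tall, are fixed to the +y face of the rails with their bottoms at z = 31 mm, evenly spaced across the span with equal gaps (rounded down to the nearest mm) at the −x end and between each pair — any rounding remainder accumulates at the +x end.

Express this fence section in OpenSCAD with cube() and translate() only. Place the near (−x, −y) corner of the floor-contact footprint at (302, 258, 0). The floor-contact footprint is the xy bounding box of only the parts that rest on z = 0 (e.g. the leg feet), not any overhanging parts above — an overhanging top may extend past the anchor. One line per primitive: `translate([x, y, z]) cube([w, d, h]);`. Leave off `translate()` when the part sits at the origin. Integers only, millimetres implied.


translate([302, 258, 0]) cube([117, 117, 1398]);
translate([2498, 258, 0]) cube([117, 117, 1398]);
translate([419, 258, 255]) cube([2079, 117, 98]);
translate([419, 258, 1189]) cube([2079, 117, 98]);
translate([491, 375, 31]) cube([82, 15, 1199]);
translate([645, 375, 31]) cube([82, 15, 1199]);
translate([799, 375, 31]) cube([82, 15, 1199]);
translate([953, 375, 31]) cube([82, 15, 1199]);
translate([1107, 375, 31]) cube([82, 15, 1199]);
translate([1261, 375, 31]) cube([82, 15, 1199]);
translate([1415, 375, 31]) cube([82, 15, 1199]);
translate([1569, 375, 31]) cube([82, 15, 1199]);
translate([1723, 375, 31]) cube([82, 15, 1199]);
translate([1877, 375, 31]) cube([82, 15, 1199]);
translate([2031, 375, 31]) cube([82, 15, 1199]);
translate([2185, 375, 31]) cube([82, 15, 1199]);
translate([2339, 375, 31]) cube([82, 15, 1199]);


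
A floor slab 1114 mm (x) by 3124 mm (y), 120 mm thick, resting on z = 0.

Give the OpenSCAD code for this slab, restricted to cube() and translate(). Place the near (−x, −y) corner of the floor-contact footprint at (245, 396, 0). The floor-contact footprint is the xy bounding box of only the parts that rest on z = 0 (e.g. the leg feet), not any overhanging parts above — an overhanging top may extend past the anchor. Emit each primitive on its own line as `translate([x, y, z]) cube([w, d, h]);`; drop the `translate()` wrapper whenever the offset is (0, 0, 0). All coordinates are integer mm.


translate([245, 396, 0]) cube([1114, 3124, 120]);


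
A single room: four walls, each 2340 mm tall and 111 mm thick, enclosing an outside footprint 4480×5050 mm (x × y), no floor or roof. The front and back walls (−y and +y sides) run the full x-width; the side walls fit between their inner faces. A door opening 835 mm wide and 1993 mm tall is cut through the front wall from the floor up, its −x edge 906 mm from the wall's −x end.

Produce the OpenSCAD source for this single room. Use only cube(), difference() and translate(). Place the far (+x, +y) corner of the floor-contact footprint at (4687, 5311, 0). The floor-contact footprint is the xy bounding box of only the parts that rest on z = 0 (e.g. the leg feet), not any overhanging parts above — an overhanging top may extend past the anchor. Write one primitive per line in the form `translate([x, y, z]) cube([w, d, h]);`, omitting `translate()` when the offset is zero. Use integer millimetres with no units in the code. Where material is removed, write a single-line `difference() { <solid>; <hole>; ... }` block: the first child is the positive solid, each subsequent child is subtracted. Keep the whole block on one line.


difference() { translate([207, 261, 0]) cube([4480, 111, 2340]); translate([1113, 261, 0]) cube([835, 111, 1993]); }
translate([207, 5200, 0]) cube([4480, 111, 2340]);
translate([207, 372, 0]) cube([111, 4828, 2340]);
translate([4576, 372, 0]) cube([111, 4828, 2340]);


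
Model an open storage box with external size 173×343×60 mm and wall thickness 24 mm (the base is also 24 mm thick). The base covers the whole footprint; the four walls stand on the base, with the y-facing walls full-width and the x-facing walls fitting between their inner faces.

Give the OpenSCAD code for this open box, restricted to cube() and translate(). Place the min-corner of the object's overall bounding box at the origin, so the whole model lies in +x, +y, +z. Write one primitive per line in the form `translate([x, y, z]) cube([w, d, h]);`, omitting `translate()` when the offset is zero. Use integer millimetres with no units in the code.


cube([173, 343, 24]);
translate([0, 0, 24]) cube([173, 24, 36]);
translate([0, 319, 24]) cube([173, 24, 36]);
translate([0, 24, 24]) cube([24, 295, 36]);
translate([149, 24, 24]) cube([24, 295, 36]);


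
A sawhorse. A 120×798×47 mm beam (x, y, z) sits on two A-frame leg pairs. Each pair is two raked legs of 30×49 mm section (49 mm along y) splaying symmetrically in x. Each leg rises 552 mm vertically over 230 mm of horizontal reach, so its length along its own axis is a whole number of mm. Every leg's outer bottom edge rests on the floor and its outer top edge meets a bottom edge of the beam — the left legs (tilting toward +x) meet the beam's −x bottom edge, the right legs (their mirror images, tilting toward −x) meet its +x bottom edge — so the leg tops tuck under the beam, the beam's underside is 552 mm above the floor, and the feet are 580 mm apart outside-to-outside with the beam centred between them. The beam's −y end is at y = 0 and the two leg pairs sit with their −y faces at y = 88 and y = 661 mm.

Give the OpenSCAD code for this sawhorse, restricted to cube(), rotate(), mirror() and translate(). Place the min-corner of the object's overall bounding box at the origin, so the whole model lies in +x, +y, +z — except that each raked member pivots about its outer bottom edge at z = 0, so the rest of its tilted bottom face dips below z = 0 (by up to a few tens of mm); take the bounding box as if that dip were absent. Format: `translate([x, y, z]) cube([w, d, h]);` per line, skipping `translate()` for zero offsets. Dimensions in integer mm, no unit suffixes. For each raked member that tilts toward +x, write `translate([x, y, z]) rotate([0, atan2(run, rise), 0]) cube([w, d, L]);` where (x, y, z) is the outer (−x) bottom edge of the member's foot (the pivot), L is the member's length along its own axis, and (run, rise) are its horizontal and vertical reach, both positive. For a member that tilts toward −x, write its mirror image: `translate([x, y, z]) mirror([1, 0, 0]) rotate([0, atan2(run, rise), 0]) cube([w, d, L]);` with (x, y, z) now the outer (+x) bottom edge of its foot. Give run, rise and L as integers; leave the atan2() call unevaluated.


// leg length = √(230² + 552²) = 598
// right-leg outer foot x = 2·230 + 120 = 580
// beam min-corner = (230, 0, 552)
translate([230, 0, 552]) cube([120, 798, 47]);
translate([0, 88, 0]) rotate([0, atan2(230, 552), 0]) cube([30, 49, 598]);
translate([580, 88, 0]) mirror([1, 0, 0]) rotate([0, atan2(230, 552), 0]) cube([30, 49, 598]);
translate([0, 661, 0]) rotate([0, atan2(230, 552), 0]) cube([30, 49, 598]);
translate([580, 661, 0]) mirror([1, 0, 0]) rotate([0, atan2(230, 552), 0]) cube([30, 49, 598]);


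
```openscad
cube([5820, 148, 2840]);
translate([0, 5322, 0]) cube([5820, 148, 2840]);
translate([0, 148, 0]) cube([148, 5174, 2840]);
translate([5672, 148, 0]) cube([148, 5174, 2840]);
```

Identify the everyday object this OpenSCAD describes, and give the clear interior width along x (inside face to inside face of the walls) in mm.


A house (or room) frame. The interior width is 5524 mm.

Four 2840 mm walls enclosing a rectangle with no floor or roof — a room or house frame. Outside width is 5820 mm and wall thickness is 148 mm, so the interior width is 5820 − 2 × 148 = 5524 mm.


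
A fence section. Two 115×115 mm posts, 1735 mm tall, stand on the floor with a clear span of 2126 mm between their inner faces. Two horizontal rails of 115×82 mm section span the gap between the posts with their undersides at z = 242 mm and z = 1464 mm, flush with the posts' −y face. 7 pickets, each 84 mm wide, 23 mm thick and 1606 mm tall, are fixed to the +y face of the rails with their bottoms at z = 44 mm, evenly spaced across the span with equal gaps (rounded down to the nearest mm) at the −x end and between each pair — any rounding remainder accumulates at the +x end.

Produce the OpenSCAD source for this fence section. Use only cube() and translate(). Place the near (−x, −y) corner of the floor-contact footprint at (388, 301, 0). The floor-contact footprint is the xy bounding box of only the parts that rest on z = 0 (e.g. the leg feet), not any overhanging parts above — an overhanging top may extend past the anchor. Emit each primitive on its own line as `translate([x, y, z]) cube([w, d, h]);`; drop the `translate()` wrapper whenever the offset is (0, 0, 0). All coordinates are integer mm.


translate([388, 301, 0]) cube([115, 115, 1735]);
translate([2629, 301, 0]) cube([115, 115, 1735]);
translate([503, 301, 242]) cube([2126, 115, 82]);
translate([503, 301, 1464]) cube([2126, 115, 82]);
translate([695, 416, 44]) cube([84, 23, 1606]);
translate([971, 416, 44]) cube([84, 23, 1606]);
translate([1247, 416, 44]) cube([84, 23, 1606]);
translate([1523, 416, 44]) cube([84, 23, 1606]);
translate([1799, 416, 44]) cube([84, 23, 1606]);
translate([2075, 416, 44]) cube([84, 23, 1606]);
translate([2351, 416, 44]) cube([84, 23, 1606]);
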